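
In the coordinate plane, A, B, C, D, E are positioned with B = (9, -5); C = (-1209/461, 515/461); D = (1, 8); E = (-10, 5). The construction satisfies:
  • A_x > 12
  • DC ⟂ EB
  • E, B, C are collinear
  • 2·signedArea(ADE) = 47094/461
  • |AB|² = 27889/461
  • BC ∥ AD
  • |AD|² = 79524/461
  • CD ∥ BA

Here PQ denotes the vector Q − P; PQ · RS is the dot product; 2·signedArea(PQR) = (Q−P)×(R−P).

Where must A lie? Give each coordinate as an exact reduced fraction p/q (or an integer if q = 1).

1. A_x = 5819/461  [BC ∥ AD ∩ CD ∥ BA]
2. A_y = 868/461  [BC ∥ AD ∩ CD ∥ BA]
   → A = (5819/461, 868/461)

A = (5819/461, 868/461)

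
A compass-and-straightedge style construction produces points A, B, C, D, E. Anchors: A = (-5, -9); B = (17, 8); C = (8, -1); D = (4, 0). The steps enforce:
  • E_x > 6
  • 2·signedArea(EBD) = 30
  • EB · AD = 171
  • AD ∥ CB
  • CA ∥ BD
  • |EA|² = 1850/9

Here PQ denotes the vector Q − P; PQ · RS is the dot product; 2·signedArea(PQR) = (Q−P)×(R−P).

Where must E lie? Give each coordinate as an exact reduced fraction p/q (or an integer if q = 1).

1. E_x = 20/3  [EB · AD = 171 ∩ 2·signedArea(EBD) = 30]
2. E_y = -2/3  [EB · AD = 171 ∩ 2·signedArea(EBD) = 30]
   → E = (20/3, -2/3)

E = (20/3, -2/3)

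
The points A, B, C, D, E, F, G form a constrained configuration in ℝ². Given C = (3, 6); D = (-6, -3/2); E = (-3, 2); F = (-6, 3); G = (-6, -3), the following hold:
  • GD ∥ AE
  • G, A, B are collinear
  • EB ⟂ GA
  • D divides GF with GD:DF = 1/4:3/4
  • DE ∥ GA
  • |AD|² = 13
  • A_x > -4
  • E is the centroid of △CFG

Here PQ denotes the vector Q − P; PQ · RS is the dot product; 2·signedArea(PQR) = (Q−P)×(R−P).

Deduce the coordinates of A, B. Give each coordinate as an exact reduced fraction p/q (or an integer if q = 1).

1. A_x = -3  [GD ∥ AE ∩ DE ∥ GA]
2. A_y = 1/2  [GD ∥ AE ∩ DE ∥ GA]
   → A = (-3, 1/2)
3. B_x = -192/85  [G, A, B are collinear ∩ EB ⟂ GA]
4. B_y = 116/85  [G, A, B are collinear ∩ EB ⟂ GA]
   → B = (-192/85, 116/85)

A = (-3, 1/2)
B = (-192/85, 116/85)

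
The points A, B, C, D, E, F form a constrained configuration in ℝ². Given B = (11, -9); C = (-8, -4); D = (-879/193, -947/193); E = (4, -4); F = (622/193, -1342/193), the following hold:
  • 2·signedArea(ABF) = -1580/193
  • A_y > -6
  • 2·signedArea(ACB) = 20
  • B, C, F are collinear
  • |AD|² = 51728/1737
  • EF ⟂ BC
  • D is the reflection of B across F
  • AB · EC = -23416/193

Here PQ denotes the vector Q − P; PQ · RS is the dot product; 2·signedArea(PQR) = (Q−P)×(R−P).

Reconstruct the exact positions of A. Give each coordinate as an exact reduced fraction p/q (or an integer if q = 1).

A = (515/579, -3061/579)

1. A_x = 515/579  [2·signedArea(ACB) = 20 ∩ AB · EC = -23416/193]
2. A_y = -3061/579  [2·signedArea(ACB) = 20 ∩ AB · EC = -23416/193]
   → A = (515/579, -3061/579)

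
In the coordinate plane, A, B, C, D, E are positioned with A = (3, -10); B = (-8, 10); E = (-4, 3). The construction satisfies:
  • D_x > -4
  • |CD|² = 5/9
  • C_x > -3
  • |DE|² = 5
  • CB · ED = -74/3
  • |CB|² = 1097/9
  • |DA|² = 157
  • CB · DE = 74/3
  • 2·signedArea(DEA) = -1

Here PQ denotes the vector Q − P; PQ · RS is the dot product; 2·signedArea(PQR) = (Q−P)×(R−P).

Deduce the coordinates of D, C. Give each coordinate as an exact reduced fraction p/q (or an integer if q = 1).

1. D_x = -3  [line 13·x + 7·y + 32 = 0 ∩ |DE|² = 5]
2. D_y = 1  [line 13·x + 7·y + 32 = 0 ∩ |DE|² = 5]
   → D = (-3, 1)
3. C_x = -8/3  [line 1·x + -2·y + 10/3 = 0 ∩ |CD|² = 5/9]
4. C_y = 1/3  [line 1·x + -2·y + 10/3 = 0 ∩ |CD|² = 5/9]
   → C = (-8/3, 1/3)

C = (-8/3, 1/3)
D = (-3, 1)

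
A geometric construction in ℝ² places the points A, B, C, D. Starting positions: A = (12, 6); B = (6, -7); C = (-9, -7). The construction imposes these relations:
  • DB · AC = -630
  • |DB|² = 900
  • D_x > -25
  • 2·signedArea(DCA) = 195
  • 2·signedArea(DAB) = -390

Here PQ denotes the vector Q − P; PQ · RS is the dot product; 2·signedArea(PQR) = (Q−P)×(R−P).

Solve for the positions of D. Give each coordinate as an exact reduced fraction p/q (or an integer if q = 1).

1. D_x = -24  [2·signedArea(DCA) = 195 ∩ 2·signedArea(DAB) = -390]
2. D_y = -7  [2·signedArea(DCA) = 195 ∩ 2·signedArea(DAB) = -390]
   → D = (-24, -7)

D = (-24, -7)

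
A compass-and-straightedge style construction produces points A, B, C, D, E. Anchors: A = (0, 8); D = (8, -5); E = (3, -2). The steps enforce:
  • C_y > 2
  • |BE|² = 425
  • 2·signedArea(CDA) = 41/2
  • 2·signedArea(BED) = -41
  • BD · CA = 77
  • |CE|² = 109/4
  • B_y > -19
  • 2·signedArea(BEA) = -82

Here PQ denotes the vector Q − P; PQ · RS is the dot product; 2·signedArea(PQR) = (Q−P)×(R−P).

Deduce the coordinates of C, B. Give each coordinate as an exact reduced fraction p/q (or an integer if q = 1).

B = (16, -18)
C = (3/2, 3)

1. C_x = 3/2  [line -13·x + -8·y + 87/2 = 0 ∩ |CE|² = 109/4]
2. C_y = 3  [line -13·x + -8·y + 87/2 = 0 ∩ |CE|² = 109/4]
   → C = (3/2, 3)
3. B_x = 16  [2·signedArea(BEA) = -82 ∩ BD · CA = 77]
4. B_y = -18  [2·signedArea(BEA) = -82 ∩ BD · CA = 77]
   → B = (16, -18)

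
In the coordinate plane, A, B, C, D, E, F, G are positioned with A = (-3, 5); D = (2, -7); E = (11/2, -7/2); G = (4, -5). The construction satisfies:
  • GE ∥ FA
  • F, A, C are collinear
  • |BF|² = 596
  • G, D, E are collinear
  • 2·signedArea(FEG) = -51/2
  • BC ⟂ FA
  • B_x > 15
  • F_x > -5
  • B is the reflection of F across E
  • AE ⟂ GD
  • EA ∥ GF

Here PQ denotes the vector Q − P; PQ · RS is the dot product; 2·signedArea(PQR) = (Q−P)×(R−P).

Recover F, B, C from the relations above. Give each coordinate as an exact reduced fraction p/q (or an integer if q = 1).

1. F_x = -9/2  [GE ∥ FA ∩ EA ∥ GF]
2. F_y = 7/2  [GE ∥ FA ∩ EA ∥ GF]
   → F = (-9/2, 7/2)
3. B_x = 31/2  [B is the reflection of F across E]
4. B_y = -21/2  [B is the reflection of F across E]
   → B = (31/2, -21/2)
5. C_x = -3/2  [F, A, C are collinear ∩ BC ⟂ FA]
6. C_y = 13/2  [F, A, C are collinear ∩ BC ⟂ FA]
   → C = (-3/2, 13/2)

B = (31/2, -21/2)
C = (-3/2, 13/2)
F = (-9/2, 7/2)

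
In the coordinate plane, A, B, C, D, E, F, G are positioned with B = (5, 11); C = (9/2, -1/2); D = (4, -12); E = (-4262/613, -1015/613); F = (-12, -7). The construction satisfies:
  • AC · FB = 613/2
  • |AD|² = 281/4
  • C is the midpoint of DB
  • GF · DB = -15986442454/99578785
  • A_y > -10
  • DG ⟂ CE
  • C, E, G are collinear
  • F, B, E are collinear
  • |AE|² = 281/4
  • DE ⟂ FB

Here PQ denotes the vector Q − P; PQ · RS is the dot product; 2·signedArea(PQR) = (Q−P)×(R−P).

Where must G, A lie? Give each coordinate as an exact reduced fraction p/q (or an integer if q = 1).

1. G_x = 568829109/199157570  [C, E, G are collinear ∩ DG ⟂ CE]
2. G_y = -132617557/199157570  [C, E, G are collinear ∩ DG ⟂ CE]
   → G = (568829109/199157570, -132617557/199157570)
3. A_x = -4  [line -17·x + -18·y + -239 = 0 ∩ |AD|² = 281/4]
4. A_y = -19/2  [line -17·x + -18·y + -239 = 0 ∩ |AD|² = 281/4]
   → A = (-4, -19/2)

A = (-4, -19/2)
G = (568829109/199157570, -132617557/199157570)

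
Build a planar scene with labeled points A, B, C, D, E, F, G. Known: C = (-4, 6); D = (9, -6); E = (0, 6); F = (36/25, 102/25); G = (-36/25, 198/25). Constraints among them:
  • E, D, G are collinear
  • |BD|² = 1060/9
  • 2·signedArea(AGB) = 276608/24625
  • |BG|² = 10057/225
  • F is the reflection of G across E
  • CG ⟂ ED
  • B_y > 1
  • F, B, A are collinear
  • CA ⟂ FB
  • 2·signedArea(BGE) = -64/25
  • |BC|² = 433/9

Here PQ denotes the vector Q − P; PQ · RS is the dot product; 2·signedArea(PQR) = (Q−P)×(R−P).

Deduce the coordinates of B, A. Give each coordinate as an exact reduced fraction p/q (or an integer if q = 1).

1. B_x = 5/3  [line 48/25·x + 36/25·y + -152/25 = 0 ∩ |BD|² = 1060/9]
2. B_y = 2  [line 48/25·x + 36/25·y + -152/25 = 0 ∩ |BD|² = 1060/9]
   → B = (5/3, 2)
3. A_x = 28796/24625  [F, B, A are collinear ∩ CA ⟂ FB]
4. A_y = 161622/24625  [F, B, A are collinear ∩ CA ⟂ FB]
   → A = (28796/24625, 161622/24625)

A = (28796/24625, 161622/24625)
B = (5/3, 2)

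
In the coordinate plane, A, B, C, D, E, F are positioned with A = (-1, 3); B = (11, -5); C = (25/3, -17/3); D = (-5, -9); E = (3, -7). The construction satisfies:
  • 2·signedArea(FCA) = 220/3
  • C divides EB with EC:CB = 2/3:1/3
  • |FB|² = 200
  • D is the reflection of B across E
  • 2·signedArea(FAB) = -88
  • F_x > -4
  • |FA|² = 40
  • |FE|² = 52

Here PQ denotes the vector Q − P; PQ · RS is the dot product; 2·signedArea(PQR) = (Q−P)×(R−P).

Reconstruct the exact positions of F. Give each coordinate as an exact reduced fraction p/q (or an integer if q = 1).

1. F_x = -3  [2·signedArea(FAB) = -88 ∩ 2·signedArea(FCA) = 220/3]
2. F_y = -3  [2·signedArea(FAB) = -88 ∩ 2·signedArea(FCA) = 220/3]
   → F = (-3, -3)

F = (-3, -3)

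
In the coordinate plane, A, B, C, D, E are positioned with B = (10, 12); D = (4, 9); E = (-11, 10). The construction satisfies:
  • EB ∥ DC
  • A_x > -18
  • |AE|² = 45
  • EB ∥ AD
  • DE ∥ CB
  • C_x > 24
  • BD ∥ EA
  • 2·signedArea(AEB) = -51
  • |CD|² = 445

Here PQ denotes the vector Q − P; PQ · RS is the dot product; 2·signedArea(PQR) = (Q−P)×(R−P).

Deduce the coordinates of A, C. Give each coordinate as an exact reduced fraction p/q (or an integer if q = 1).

1. A_x = -17  [EB ∥ AD ∩ BD ∥ EA]
2. A_y = 7  [EB ∥ AD ∩ BD ∥ EA]
   → A = (-17, 7)
3. C_x = 25  [DE ∥ CB ∩ EB ∥ DC]
4. C_y = 11  [DE ∥ CB ∩ EB ∥ DC]
   → C = (25, 11)

A = (-17, 7)
C = (25, 11)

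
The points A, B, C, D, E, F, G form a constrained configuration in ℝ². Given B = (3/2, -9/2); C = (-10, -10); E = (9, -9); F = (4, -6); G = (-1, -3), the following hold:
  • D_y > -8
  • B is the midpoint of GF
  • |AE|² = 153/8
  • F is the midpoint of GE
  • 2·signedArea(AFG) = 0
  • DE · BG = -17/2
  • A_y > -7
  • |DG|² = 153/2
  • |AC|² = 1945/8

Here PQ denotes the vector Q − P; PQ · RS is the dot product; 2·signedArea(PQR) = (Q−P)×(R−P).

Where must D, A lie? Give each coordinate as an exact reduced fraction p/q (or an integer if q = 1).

A = (21/4, -27/4)
D = (13/2, -15/2)

1. D_x = 13/2  [line 5/2·x + -3/2·y + -55/2 = 0 ∩ |DG|² = 153/2]
2. D_y = -15/2  [line 5/2·x + -3/2·y + -55/2 = 0 ∩ |DG|² = 153/2]
   → D = (13/2, -15/2)
3. A_x = 21/4  [line -3·x + -5·y + -18 = 0 ∩ |AE|² = 153/8]
4. A_y = -27/4  [line -3·x + -5·y + -18 = 0 ∩ |AE|² = 153/8]
   → A = (21/4, -27/4)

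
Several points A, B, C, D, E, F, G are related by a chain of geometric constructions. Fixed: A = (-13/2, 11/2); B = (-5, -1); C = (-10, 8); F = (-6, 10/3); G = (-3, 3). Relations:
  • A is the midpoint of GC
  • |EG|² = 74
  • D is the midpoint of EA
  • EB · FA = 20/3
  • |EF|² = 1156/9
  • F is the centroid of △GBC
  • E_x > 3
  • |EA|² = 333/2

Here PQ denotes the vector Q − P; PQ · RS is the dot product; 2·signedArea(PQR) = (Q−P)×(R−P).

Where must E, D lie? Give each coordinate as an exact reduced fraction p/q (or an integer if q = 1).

D = (-5/4, 7/4)
E = (4, -2)

1. E_x = 4  [line 1/2·x + -13/6·y + -19/3 = 0 ∩ |EG|² = 74]
2. E_y = -2  [line 1/2·x + -13/6·y + -19/3 = 0 ∩ |EG|² = 74]
   → E = (4, -2)
3. D_x = -5/4  [D is the midpoint of EA]
4. D_y = 7/4  [D is the midpoint of EA]
   → D = (-5/4, 7/4)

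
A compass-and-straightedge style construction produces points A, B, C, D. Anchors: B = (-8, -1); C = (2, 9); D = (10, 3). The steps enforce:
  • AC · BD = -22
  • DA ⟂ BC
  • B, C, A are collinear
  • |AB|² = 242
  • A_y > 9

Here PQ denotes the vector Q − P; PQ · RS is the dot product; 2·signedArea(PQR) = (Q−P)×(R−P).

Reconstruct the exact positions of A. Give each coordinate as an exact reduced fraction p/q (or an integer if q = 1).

A = (3, 10)

1. A_x = 3  [B, C, A are collinear ∩ DA ⟂ BC]
2. A_y = 10  [B, C, A are collinear ∩ DA ⟂ BC]
   → A = (3, 10)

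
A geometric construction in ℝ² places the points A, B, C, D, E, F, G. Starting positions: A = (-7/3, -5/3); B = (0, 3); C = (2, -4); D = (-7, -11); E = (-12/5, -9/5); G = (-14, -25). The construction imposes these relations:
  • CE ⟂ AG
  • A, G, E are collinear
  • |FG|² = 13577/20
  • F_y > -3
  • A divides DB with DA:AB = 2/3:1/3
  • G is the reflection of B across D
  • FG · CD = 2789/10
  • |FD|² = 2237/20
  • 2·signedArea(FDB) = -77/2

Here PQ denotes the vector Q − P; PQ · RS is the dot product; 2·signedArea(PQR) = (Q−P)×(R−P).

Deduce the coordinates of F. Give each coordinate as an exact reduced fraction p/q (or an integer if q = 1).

1. F_x = -1/5  [2·signedArea(FDB) = -77/2 ∩ FG · CD = 2789/10]
2. F_y = -29/10  [2·signedArea(FDB) = -77/2 ∩ FG · CD = 2789/10]
   → F = (-1/5, -29/10)

F = (-1/5, -29/10)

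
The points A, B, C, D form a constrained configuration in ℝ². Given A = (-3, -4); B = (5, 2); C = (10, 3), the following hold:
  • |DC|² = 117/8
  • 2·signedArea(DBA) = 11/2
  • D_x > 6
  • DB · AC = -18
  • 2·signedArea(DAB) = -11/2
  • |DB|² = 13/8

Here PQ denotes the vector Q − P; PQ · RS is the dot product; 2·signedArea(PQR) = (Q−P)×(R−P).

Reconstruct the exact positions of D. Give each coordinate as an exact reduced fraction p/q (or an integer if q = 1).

1. D_x = 25/4  [2·signedArea(DAB) = -11/2 ∩ DB · AC = -18]
2. D_y = 9/4  [2·signedArea(DAB) = -11/2 ∩ DB · AC = -18]
   → D = (25/4, 9/4)

D = (25/4, 9/4)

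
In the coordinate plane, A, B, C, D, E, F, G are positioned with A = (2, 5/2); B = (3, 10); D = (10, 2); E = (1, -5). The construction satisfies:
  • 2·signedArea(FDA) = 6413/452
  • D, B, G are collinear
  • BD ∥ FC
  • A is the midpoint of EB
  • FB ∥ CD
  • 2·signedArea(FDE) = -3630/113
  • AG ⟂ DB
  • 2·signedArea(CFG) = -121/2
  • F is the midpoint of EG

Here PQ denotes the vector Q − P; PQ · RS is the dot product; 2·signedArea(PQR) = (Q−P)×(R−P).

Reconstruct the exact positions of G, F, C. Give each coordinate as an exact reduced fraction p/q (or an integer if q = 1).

C = (2405/226, -1667/226)
F = (823/226, 141/226)
G = (710/113, 706/113)

1. G_x = 710/113  [D, B, G are collinear ∩ AG ⟂ DB]
2. G_y = 706/113  [D, B, G are collinear ∩ AG ⟂ DB]
   → G = (710/113, 706/113)
3. F_x = 823/226  [F is the midpoint of EG]
4. F_y = 141/226  [F is the midpoint of EG]
   → F = (823/226, 141/226)
5. C_x = 2405/226  [FB ∥ CD ∩ BD ∥ FC]
6. C_y = -1667/226  [FB ∥ CD ∩ BD ∥ FC]
   → C = (2405/226, -1667/226)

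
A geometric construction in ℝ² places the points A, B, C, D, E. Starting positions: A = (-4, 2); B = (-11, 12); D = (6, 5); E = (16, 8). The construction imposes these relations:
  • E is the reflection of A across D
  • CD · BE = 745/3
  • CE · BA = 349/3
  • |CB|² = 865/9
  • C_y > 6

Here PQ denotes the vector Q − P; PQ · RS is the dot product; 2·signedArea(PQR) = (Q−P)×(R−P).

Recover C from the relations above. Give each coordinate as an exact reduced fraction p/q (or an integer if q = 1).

1. C_x = -3  [CD · BE = 745/3 ∩ CE · BA = 349/3]
2. C_y = 19/3  [CD · BE = 745/3 ∩ CE · BA = 349/3]
   → C = (-3, 19/3)

C = (-3, 19/3)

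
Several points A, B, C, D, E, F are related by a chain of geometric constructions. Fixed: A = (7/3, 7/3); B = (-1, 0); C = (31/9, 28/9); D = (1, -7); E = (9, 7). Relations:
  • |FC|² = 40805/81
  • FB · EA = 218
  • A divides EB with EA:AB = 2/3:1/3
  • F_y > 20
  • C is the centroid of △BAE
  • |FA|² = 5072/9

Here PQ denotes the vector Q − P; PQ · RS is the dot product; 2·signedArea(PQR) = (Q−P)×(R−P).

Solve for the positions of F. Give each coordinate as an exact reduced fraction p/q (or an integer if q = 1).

F = (17, 21)

1. F_x = 17  [line 20/3·x + 14/3·y + -634/3 = 0 ∩ |FC|² = 40805/81]
2. F_y = 21  [line 20/3·x + 14/3·y + -634/3 = 0 ∩ |FC|² = 40805/81]
   → F = (17, 21)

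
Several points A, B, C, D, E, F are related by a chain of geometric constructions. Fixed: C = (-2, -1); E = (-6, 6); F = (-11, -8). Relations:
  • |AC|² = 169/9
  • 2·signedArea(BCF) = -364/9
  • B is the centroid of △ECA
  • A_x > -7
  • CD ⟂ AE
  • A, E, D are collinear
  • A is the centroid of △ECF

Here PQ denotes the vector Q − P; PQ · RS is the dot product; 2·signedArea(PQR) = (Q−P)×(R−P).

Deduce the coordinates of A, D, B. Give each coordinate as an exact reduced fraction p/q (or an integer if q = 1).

1. A_x = -19/3  [A is the centroid of △ECF]
2. A_y = -1  [A is the centroid of △ECF]
   → A = (-19/3, -1)
3. D_x = -215/34  [A, E, D are collinear ∩ CD ⟂ AE]
4. D_y = -27/34  [A, E, D are collinear ∩ CD ⟂ AE]
   → D = (-215/34, -27/34)
5. B_x = -43/9  [B is the centroid of △ECA]
6. B_y = 4/3  [B is the centroid of △ECA]
   → B = (-43/9, 4/3)

A = (-19/3, -1)
B = (-43/9, 4/3)
D = (-215/34, -27/34)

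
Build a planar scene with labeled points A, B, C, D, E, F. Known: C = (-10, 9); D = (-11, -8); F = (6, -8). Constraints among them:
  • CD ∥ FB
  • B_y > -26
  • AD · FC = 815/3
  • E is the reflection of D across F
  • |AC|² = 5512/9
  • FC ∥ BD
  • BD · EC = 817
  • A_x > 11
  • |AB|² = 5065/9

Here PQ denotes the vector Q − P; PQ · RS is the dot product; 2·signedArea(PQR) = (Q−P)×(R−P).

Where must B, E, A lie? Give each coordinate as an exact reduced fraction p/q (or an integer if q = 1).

A = (12, -7/3)
B = (5, -25)
E = (23, -8)

1. B_x = 5  [FC ∥ BD ∩ CD ∥ FB]
2. B_y = -25  [FC ∥ BD ∩ CD ∥ FB]
   → B = (5, -25)
3. E_x = 23  [E is the reflection of D across F]
4. E_y = -8  [E is the reflection of D across F]
   → E = (23, -8)
5. A_x = 12  [line 16·x + -17·y + -695/3 = 0 ∩ |AB|² = 5065/9]
6. A_y = -7/3  [line 16·x + -17·y + -695/3 = 0 ∩ |AB|² = 5065/9]
   → A = (12, -7/3)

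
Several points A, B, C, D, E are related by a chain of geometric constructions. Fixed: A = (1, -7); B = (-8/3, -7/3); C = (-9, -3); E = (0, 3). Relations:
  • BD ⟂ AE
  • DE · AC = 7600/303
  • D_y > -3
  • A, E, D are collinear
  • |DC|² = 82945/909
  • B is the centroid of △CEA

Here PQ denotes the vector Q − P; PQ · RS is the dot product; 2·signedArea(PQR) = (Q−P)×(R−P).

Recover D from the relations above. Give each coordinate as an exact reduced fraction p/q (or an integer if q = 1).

1. D_x = 152/303  [A, E, D are collinear ∩ BD ⟂ AE]
2. D_y = -611/303  [A, E, D are collinear ∩ BD ⟂ AE]
   → D = (152/303, -611/303)

D = (152/303, -611/303)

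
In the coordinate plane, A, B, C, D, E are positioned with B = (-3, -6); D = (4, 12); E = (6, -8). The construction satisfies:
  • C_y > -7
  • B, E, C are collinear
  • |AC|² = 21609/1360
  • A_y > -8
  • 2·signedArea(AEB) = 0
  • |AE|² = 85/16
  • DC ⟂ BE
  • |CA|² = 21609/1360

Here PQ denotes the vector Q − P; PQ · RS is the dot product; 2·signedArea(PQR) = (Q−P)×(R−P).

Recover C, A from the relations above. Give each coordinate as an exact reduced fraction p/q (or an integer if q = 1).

1. C_x = -12/85  [B, E, C are collinear ∩ DC ⟂ BE]
2. C_y = -564/85  [B, E, C are collinear ∩ DC ⟂ BE]
   → C = (-12/85, -564/85)
3. A_x = 15/4  [line -2·x + -9·y + -60 = 0 ∩ |AE|² = 85/16]
4. A_y = -15/2  [line -2·x + -9·y + -60 = 0 ∩ |AE|² = 85/16]
   → A = (15/4, -15/2)

A = (15/4, -15/2)
C = (-12/85, -564/85)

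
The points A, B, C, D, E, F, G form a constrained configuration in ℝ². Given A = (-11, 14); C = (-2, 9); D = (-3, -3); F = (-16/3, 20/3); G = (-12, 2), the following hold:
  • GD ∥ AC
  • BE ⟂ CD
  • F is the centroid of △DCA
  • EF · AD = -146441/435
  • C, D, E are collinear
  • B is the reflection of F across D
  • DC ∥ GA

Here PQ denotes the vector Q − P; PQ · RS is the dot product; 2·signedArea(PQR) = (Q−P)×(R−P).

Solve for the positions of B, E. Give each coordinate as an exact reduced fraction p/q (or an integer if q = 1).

1. B_x = -2/3  [B is the reflection of F across D]
2. B_y = -38/3  [B is the reflection of F across D]
   → B = (-2/3, -38/3)
3. E_x = -1646/435  [C, D, E are collinear ∩ BE ⟂ CD]
4. E_y = -1799/145  [C, D, E are collinear ∩ BE ⟂ CD]
   → E = (-1646/435, -1799/145)

B = (-2/3, -38/3)
E = (-1646/435, -1799/145)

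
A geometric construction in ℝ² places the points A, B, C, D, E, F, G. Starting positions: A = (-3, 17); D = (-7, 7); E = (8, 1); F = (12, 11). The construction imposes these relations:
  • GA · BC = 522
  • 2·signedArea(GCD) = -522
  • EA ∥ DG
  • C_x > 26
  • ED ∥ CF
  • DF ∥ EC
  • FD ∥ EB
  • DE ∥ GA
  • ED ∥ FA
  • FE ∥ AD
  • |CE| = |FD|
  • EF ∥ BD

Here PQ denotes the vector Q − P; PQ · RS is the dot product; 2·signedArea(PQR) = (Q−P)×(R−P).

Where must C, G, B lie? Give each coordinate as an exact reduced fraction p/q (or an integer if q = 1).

B = (-11, -3)
C = (27, 5)
G = (-18, 23)

1. C_x = 27  [ED ∥ CF ∩ DF ∥ EC]
2. C_y = 5  [ED ∥ CF ∩ DF ∥ EC]
   → C = (27, 5)
3. G_x = -18  [DE ∥ GA ∩ EA ∥ DG]
4. G_y = 23  [DE ∥ GA ∩ EA ∥ DG]
   → G = (-18, 23)
5. B_x = -11  [EF ∥ BD ∩ FD ∥ EB]
6. B_y = -3  [EF ∥ BD ∩ FD ∥ EB]
   → B = (-11, -3)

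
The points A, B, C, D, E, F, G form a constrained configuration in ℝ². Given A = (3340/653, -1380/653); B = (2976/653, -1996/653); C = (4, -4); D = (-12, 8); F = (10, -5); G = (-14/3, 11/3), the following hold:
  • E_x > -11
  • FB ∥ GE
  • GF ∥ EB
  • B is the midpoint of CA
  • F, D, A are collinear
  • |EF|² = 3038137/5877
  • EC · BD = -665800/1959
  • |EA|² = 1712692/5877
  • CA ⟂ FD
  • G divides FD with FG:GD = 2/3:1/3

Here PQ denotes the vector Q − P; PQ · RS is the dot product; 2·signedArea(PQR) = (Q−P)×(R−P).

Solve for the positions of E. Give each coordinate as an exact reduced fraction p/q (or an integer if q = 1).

E = (-19804/1959, 10990/1959)

1. E_x = -19804/1959  [GF ∥ EB ∩ FB ∥ GE]
2. E_y = 10990/1959  [GF ∥ EB ∩ FB ∥ GE]
   → E = (-19804/1959, 10990/1959)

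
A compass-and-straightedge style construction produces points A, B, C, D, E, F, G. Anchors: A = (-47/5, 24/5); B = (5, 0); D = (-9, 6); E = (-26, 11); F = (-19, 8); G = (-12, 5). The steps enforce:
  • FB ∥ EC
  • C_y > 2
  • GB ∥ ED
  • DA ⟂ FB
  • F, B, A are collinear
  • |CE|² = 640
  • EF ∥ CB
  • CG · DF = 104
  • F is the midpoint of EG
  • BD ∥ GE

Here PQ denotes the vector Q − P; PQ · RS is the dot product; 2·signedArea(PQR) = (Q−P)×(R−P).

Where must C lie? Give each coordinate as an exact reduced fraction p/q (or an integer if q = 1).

1. C_x = -2  [EF ∥ CB ∩ FB ∥ EC]
2. C_y = 3  [EF ∥ CB ∩ FB ∥ EC]
   → C = (-2, 3)

C = (-2, 3)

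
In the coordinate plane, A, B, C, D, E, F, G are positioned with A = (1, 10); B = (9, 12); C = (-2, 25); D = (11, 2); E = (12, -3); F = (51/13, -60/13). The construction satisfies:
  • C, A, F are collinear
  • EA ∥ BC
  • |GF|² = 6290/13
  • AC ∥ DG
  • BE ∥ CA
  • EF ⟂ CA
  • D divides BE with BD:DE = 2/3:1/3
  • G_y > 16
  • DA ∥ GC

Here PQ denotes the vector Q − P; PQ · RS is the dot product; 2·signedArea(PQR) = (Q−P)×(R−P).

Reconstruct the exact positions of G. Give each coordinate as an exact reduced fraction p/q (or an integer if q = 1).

G = (8, 17)

1. G_x = 8  [DA ∥ GC ∩ AC ∥ DG]
2. G_y = 17  [DA ∥ GC ∩ AC ∥ DG]
   → G = (8, 17)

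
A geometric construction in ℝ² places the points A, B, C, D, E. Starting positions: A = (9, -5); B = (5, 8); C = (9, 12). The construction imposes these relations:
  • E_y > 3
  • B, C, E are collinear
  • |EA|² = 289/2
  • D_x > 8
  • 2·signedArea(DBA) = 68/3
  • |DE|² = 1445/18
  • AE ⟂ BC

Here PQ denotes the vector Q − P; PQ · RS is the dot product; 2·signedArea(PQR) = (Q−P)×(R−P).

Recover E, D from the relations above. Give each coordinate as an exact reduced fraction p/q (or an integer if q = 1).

D = (9, 2/3)
E = (1/2, 7/2)

1. E_x = 1/2  [B, C, E are collinear ∩ AE ⟂ BC]
2. E_y = 7/2  [B, C, E are collinear ∩ AE ⟂ BC]
   → E = (1/2, 7/2)
3. D_x = 9  [line 13·x + 4·y + -359/3 = 0 ∩ |DE|² = 1445/18]
4. D_y = 2/3  [line 13·x + 4·y + -359/3 = 0 ∩ |DE|² = 1445/18]
   → D = (9, 2/3)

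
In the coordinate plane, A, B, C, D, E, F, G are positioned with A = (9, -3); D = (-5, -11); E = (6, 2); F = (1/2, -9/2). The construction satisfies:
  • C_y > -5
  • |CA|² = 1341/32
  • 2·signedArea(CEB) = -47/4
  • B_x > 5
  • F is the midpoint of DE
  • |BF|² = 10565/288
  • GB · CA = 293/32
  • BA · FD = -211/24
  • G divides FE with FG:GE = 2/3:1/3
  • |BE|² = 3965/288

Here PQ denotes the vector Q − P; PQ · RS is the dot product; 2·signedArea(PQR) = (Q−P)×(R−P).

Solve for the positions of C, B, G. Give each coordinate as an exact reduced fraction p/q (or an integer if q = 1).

B = (47/8, -41/24)
C = (21/8, -33/8)
G = (25/6, -1/6)

1. B_x = 47/8  [line 11/2·x + 13/2·y + -509/24 = 0 ∩ |BF|² = 10565/288]
2. B_y = -41/24  [line 11/2·x + 13/2·y + -509/24 = 0 ∩ |BF|² = 10565/288]
   → B = (47/8, -41/24)
3. G_x = 25/6  [G divides FE with FG:GE = 2/3:1/3]
4. G_y = -1/6  [G divides FE with FG:GE = 2/3:1/3]
   → G = (25/6, -1/6)
5. C_x = 21/8  [2·signedArea(CEB) = -47/4 ∩ GB · CA = 293/32]
6. C_y = -33/8  [2·signedArea(CEB) = -47/4 ∩ GB · CA = 293/32]
   → C = (21/8, -33/8)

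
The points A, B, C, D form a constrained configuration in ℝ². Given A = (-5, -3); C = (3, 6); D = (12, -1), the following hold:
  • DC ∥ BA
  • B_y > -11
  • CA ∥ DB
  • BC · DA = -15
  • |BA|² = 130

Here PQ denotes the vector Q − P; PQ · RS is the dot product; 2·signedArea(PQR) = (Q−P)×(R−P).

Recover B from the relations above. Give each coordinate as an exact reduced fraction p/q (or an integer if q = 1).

B = (4, -10)

1. B_x = 4  [DC ∥ BA ∩ CA ∥ DB]
2. B_y = -10  [DC ∥ BA ∩ CA ∥ DB]
   → B = (4, -10)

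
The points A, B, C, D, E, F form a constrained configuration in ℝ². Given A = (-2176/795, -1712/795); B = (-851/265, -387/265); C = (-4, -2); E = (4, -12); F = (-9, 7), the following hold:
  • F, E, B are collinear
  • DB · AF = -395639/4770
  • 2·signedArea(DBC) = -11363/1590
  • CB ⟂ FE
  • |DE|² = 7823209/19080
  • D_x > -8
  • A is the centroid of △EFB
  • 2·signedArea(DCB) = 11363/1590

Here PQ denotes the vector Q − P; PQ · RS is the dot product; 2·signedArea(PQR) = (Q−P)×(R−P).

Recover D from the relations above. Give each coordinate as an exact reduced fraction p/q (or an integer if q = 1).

D = (-23641/3180, 14983/3180)

1. D_x = -23641/3180  [line 143/265·x + -209/265·y + 12287/1590 = 0 ∩ |DE|² = 7823209/19080]
2. D_y = 14983/3180  [line 143/265·x + -209/265·y + 12287/1590 = 0 ∩ |DE|² = 7823209/19080]
   → D = (-23641/3180, 14983/3180)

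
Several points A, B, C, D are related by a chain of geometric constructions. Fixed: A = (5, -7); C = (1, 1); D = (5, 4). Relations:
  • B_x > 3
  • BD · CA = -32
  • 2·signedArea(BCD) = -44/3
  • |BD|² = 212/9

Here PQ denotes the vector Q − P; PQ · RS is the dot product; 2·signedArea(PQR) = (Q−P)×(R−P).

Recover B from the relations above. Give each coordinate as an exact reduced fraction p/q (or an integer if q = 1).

1. B_x = 11/3  [BD · CA = -32 ∩ 2·signedArea(BCD) = -44/3]
2. B_y = -2/3  [BD · CA = -32 ∩ 2·signedArea(BCD) = -44/3]
   → B = (11/3, -2/3)

B = (11/3, -2/3)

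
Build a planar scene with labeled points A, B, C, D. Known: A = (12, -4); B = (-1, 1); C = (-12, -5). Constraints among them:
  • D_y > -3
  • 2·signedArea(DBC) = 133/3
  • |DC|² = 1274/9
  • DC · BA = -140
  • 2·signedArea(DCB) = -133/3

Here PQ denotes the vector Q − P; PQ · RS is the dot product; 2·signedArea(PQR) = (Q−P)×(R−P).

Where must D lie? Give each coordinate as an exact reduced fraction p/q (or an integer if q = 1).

1. D_x = -1/3  [2·signedArea(DCB) = -133/3 ∩ DC · BA = -140]
2. D_y = -8/3  [2·signedArea(DCB) = -133/3 ∩ DC · BA = -140]
   → D = (-1/3, -8/3)

D = (-1/3, -8/3)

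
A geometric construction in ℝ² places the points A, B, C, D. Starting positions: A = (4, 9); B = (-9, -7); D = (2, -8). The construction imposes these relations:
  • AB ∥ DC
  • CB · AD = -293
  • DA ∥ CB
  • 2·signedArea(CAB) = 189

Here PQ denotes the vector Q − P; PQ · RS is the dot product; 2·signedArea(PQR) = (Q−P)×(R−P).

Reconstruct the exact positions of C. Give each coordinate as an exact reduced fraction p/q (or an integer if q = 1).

1. C_x = -11  [DA ∥ CB ∩ AB ∥ DC]
2. C_y = -24  [DA ∥ CB ∩ AB ∥ DC]
   → C = (-11, -24)

C = (-11, -24)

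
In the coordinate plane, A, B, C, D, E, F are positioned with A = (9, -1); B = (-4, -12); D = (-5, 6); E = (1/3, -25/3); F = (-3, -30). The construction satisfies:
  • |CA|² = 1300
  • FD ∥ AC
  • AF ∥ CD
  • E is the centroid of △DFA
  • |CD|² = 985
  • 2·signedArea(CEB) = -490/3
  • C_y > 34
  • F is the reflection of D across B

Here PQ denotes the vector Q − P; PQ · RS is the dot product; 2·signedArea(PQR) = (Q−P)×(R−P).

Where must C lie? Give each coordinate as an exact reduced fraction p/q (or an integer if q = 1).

1. C_x = 7  [AF ∥ CD ∩ FD ∥ AC]
2. C_y = 35  [AF ∥ CD ∩ FD ∥ AC]
   → C = (7, 35)

C = (7, 35)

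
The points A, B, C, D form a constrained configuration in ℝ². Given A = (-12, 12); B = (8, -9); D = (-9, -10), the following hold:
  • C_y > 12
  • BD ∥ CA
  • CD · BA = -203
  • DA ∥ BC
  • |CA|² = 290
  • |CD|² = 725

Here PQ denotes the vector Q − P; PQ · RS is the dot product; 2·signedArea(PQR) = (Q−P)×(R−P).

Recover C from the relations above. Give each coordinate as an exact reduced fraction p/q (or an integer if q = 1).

C = (5, 13)

1. C_x = 5  [BD ∥ CA ∩ DA ∥ BC]
2. C_y = 13  [BD ∥ CA ∩ DA ∥ BC]
   → C = (5, 13)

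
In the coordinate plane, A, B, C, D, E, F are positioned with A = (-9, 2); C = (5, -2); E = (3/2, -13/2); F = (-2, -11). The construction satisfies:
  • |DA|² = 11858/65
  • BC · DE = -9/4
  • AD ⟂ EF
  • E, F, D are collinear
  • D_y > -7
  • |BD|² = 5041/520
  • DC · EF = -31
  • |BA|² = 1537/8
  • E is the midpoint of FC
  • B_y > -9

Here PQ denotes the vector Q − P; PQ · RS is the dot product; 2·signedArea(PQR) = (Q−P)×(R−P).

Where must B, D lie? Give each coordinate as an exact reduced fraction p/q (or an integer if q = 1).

1. D_x = 108/65  [E, F, D are collinear ∩ AD ⟂ EF]
2. D_y = -409/65  [E, F, D are collinear ∩ AD ⟂ EF]
   → D = (108/65, -409/65)
3. B_x = -1/4  [line 21/130·x + 27/130·y + 483/260 = 0 ∩ |BD|² = 5041/520]
4. B_y = -35/4  [line 21/130·x + 27/130·y + 483/260 = 0 ∩ |BD|² = 5041/520]
   → B = (-1/4, -35/4)

B = (-1/4, -35/4)
D = (108/65, -409/65)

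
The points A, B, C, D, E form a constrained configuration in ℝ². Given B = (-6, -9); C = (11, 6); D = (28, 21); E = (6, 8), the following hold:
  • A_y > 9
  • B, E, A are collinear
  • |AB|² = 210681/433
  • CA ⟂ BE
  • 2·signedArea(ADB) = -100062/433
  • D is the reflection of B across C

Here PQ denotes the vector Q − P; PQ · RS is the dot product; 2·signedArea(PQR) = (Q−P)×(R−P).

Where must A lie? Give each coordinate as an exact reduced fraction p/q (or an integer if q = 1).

A = (2910/433, 3906/433)

1. A_x = 2910/433  [B, E, A are collinear ∩ CA ⟂ BE]
2. A_y = 3906/433  [B, E, A are collinear ∩ CA ⟂ BE]
   → A = (2910/433, 3906/433)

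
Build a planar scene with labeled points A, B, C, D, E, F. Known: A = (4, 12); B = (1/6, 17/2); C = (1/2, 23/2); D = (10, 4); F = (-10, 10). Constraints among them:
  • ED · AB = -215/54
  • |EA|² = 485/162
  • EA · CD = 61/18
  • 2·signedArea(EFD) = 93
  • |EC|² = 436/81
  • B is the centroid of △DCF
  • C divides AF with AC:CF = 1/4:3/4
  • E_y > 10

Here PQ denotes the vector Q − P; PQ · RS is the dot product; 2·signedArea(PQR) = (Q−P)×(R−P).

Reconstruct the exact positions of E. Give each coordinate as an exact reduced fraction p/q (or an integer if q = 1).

1. E_x = 49/18  [EA · CD = 61/18 ∩ 2·signedArea(EFD) = 93]
2. E_y = 65/6  [EA · CD = 61/18 ∩ 2·signedArea(EFD) = 93]
   → E = (49/18, 65/6)

E = (49/18, 65/6)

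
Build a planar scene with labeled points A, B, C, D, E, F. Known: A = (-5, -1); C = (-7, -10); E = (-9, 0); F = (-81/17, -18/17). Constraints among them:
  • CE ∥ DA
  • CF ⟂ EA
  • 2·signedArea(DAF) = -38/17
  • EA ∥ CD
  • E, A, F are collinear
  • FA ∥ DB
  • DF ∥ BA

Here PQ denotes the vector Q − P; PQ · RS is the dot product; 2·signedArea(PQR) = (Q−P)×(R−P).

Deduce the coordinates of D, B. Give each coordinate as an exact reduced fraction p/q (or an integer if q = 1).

1. D_x = -3  [CE ∥ DA ∩ EA ∥ CD]
2. D_y = -11  [CE ∥ DA ∩ EA ∥ CD]
   → D = (-3, -11)
3. B_x = -55/17  [DF ∥ BA ∩ FA ∥ DB]
4. B_y = -186/17  [DF ∥ BA ∩ FA ∥ DB]
   → B = (-55/17, -186/17)

B = (-55/17, -186/17)
D = (-3, -11)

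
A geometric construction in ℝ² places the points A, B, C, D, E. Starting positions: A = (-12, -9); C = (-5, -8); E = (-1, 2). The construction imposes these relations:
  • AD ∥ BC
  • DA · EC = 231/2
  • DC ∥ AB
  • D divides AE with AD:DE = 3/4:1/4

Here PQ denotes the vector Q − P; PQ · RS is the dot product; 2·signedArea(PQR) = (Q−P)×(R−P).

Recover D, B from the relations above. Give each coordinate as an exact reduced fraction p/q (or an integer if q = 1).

B = (-53/4, -65/4)
D = (-15/4, -3/4)

1. D_x = -15/4  [D divides AE with AD:DE = 3/4:1/4]
2. D_y = -3/4  [D divides AE with AD:DE = 3/4:1/4]
   → D = (-15/4, -3/4)
3. B_x = -53/4  [AD ∥ BC ∩ DC ∥ AB]
4. B_y = -65/4  [AD ∥ BC ∩ DC ∥ AB]
   → B = (-53/4, -65/4)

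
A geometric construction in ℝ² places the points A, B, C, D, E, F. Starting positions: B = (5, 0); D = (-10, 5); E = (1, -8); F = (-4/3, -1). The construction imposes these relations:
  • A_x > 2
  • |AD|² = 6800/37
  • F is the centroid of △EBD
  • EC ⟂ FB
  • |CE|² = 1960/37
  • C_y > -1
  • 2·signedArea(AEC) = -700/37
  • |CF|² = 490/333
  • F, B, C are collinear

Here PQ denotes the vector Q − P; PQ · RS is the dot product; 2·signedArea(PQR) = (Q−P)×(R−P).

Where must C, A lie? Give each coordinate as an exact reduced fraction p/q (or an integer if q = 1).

1. C_x = -5/37  [F, B, C are collinear ∩ EC ⟂ FB]
2. C_y = -30/37  [F, B, C are collinear ∩ EC ⟂ FB]
   → C = (-5/37, -30/37)
3. A_x = 90/37  [line -266/37·x + -42/37·y + 630/37 = 0 ∩ |AD|² = 6800/37]
4. A_y = -15/37  [line -266/37·x + -42/37·y + 630/37 = 0 ∩ |AD|² = 6800/37]
   → A = (90/37, -15/37)

A = (90/37, -15/37)
C = (-5/37, -30/37)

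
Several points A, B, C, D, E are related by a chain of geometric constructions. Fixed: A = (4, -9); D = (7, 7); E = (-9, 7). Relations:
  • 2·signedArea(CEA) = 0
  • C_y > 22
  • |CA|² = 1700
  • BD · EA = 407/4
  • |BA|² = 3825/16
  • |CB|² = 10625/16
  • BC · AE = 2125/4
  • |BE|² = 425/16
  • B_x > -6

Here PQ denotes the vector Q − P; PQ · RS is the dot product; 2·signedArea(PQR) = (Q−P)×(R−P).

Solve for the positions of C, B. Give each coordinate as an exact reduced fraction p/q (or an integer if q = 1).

1. C_x = -22  [line 16·x + 13·y + 53 = 0 ∩ |CA|² = 1700]
2. C_y = 23  [line 16·x + 13·y + 53 = 0 ∩ |CA|² = 1700]
   → C = (-22, 23)
3. B_x = -23/4  [line 13·x + -16·y + 491/4 = 0 ∩ |BE|² = 425/16]
4. B_y = 3  [line 13·x + -16·y + 491/4 = 0 ∩ |BE|² = 425/16]
   → B = (-23/4, 3)

B = (-23/4, 3)
C = (-22, 23)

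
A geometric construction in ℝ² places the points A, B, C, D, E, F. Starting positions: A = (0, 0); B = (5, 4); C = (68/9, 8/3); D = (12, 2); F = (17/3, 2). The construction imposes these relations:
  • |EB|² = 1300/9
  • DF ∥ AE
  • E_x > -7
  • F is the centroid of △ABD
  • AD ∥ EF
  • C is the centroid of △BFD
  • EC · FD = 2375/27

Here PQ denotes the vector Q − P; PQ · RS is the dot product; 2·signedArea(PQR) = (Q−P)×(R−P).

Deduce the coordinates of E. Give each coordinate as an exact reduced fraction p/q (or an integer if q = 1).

E = (-19/3, 0)

1. E_x = -19/3  [AD ∥ EF ∩ DF ∥ AE]
2. E_y = 0  [AD ∥ EF ∩ DF ∥ AE]
   → E = (-19/3, 0)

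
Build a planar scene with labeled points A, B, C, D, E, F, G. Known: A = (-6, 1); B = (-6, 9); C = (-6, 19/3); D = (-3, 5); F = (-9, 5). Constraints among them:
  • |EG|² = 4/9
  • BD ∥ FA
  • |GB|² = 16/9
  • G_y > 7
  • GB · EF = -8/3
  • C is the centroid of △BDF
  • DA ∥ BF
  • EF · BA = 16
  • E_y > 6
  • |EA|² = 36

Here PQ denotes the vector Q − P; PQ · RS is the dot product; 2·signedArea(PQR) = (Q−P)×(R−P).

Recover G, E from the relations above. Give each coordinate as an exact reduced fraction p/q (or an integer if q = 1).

E = (-6, 7)
G = (-6, 23/3)

1. E_y = 7  [EF · BA = 16]
2. E_x = -6  [|EA|² = 36]
   → E = (-6, 7)
3. G_x = -6  [line 3·x + 2·y + 8/3 = 0 ∩ |EG|² = 4/9]
4. G_y = 23/3  [line 3·x + 2·y + 8/3 = 0 ∩ |EG|² = 4/9]
   → G = (-6, 23/3)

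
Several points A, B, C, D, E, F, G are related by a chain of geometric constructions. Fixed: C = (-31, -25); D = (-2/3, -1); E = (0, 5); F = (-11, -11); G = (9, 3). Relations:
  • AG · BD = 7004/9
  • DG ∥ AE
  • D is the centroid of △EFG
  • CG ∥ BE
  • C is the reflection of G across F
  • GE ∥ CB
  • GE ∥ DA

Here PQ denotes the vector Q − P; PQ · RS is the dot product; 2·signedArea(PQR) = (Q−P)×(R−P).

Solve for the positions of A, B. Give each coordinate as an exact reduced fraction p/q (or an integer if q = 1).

A = (-29/3, 1)
B = (-40, -23)

1. A_x = -29/3  [DG ∥ AE ∩ GE ∥ DA]
2. A_y = 1  [DG ∥ AE ∩ GE ∥ DA]
   → A = (-29/3, 1)
3. B_x = -40  [CG ∥ BE ∩ GE ∥ CB]
4. B_y = -23  [CG ∥ BE ∩ GE ∥ CB]
   → B = (-40, -23)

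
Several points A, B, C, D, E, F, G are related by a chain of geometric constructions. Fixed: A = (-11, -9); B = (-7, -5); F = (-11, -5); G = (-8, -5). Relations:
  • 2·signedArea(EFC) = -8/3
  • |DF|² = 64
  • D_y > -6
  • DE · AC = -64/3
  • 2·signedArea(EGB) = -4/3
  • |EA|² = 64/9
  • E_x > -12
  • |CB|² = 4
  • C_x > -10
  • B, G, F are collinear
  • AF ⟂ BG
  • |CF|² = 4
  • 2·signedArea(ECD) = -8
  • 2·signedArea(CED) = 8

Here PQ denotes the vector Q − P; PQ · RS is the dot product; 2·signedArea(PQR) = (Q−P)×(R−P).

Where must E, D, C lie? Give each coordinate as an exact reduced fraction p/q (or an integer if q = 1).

C = (-9, -5)
D = (-3, -5)
E = (-11, -19/3)

1. E_y = -19/3  [2·signedArea(EGB) = -4/3]
2. E_x = -11  [|EA|² = 64/9]
   → E = (-11, -19/3)
3. C_x = -9  [2·signedArea(EFC) = -8/3]
4. C_y = -5  [|CF|² = 4]
   → C = (-9, -5)
5. D_x = -3  [2·signedArea(ECD) = -8 ∩ DE · AC = -64/3]
6. D_y = -5  [2·signedArea(ECD) = -8 ∩ DE · AC = -64/3]
   → D = (-3, -5)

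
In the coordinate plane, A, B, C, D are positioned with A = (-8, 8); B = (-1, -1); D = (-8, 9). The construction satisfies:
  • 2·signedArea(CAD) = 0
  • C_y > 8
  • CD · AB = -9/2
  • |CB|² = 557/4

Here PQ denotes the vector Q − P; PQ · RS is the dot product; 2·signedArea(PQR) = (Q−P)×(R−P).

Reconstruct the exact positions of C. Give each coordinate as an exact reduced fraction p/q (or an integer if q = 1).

C = (-8, 17/2)

1. C_x = -8  [2·signedArea(CAD) = 0 ∩ CD · AB = -9/2]
2. C_y = 17/2  [2·signedArea(CAD) = 0 ∩ CD · AB = -9/2]
   → C = (-8, 17/2)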